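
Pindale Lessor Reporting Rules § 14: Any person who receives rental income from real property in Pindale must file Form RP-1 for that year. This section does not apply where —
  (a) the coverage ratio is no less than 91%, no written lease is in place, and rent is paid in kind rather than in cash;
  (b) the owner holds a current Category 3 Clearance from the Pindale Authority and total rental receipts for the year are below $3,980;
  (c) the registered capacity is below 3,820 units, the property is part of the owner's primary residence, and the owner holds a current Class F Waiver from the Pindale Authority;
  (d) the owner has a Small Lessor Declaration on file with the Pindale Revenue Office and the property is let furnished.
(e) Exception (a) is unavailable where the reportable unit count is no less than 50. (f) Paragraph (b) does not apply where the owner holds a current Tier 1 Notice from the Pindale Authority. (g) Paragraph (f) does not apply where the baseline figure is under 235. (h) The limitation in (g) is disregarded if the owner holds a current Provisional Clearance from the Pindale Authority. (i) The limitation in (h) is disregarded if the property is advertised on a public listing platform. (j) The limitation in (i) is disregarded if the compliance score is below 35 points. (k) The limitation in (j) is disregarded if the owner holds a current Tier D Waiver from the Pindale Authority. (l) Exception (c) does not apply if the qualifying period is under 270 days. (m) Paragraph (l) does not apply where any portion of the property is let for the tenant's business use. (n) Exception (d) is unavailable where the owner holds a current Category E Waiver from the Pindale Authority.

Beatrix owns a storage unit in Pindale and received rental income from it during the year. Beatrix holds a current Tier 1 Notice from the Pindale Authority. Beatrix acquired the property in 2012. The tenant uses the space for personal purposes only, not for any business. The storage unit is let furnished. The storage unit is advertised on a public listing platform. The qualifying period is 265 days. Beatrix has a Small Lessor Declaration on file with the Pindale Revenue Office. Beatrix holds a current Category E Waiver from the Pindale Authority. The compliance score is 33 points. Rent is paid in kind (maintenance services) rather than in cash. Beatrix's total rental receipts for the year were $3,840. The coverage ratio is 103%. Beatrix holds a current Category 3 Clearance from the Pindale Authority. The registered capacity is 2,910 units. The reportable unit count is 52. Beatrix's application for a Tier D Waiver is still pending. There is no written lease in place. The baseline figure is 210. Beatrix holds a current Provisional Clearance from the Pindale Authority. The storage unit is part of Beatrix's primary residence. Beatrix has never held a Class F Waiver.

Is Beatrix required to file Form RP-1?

Exception (a)'s conditions are all satisfied: the coverage ratio is 103%, meeting the 91% threshold; there is no written lease; rent is paid in kind. Turning to paragraph (e): (e) applies — the reportable unit count is 52, meeting the 50 threshold. Exception (a) does not apply.
All of (b)'s requirements are met (a current Category 3 Clearance is held; total rental receipts for the year are $3,840, below the $3,980 limit). But: (f) operates against (b): a current Tier 1 Notice is held. (g) is triggered (the baseline figure is 210, under the 235 limit), but is overridden by (h): (h) operates against (g): a current Provisional Clearance is held. (i) would limit (h) — the property is publicly advertised — but (j) sets (i) aside: (j) operates against (i): the compliance score is 33 points, below the 35 points limit. (k), which would lift (j), is not triggered — the Tier D Waiver is not current. So (b) is unavailable.
Exception (c) fails — the Class F Waiver is not current.
Exception (d) is satisfied on its face — a Small Lessor Declaration is on file; the property is let furnished. However, paragraph (n) must be considered: (n) operates against (d): a current Category E Waiver is held. So (d) is unavailable.
None of the exceptions is available; § 14 applies in full.

Yes — Beatrix must file Form RP-1.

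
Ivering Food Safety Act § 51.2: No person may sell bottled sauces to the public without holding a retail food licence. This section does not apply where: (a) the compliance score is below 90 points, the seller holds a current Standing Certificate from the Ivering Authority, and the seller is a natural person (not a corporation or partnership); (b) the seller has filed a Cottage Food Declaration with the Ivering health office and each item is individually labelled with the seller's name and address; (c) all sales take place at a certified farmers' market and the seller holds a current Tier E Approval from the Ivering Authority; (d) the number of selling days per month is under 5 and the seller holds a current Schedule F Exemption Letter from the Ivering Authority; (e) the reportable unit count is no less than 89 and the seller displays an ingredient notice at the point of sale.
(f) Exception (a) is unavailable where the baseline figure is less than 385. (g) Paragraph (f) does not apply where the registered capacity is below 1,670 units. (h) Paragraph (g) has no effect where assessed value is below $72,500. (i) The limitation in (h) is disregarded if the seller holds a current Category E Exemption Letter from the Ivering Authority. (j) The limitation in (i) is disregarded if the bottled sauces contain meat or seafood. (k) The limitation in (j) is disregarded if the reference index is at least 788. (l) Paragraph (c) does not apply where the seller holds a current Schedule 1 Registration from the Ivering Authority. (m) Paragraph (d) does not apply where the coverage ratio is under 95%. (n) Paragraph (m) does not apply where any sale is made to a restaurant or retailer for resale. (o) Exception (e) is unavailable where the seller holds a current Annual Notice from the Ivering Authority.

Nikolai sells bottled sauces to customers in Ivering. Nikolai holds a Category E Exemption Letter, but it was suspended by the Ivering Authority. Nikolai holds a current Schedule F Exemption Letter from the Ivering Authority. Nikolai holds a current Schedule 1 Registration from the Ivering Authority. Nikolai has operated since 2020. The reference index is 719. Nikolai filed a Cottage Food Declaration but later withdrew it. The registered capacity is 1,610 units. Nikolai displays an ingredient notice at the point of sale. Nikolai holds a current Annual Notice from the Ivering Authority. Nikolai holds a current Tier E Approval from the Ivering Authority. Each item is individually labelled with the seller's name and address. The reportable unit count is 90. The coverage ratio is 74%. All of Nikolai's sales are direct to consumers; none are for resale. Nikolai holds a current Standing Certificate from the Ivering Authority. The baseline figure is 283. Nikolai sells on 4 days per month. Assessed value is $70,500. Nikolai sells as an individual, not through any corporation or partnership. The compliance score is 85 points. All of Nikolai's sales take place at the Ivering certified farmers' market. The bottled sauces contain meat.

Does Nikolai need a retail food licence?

Yes — Nikolai must hold a retail food licence.

All of (a)'s requirements are met (the compliance score is 85 points, below the 90 points limit; a current Standing Certificate is held; the seller is a natural person). Turning to paragraphs (f)–(k): (f) applies — the baseline figure is 283, less than the 385 limit. (g) would limit (f) — the registered capacity is 1,610 units, below the 1,670 units limit — but (h) sets (g) aside: (h) operates against (g): assessed value is $70,500, below the $72,500 limit. (i), which would lift (h), is not triggered — there is no Category E Exemption Letter in force. So (a) is unavailable.
Exception (b) requires that the seller has filed a Cottage Food Declaration with the Ivering health office; but the Cottage Food Declaration was withdrawn, so (b) is unavailable.
Exception (c)'s conditions are all satisfied: all sales are at a certified farmers' market; a current Tier E Approval is held. But: (l) is engaged — a current Schedule 1 Registration is held. Exception (c) does not apply.
Exception (d): the number of selling days per month is 4, under the 5 limit; a current Schedule F Exemption Letter is held — every condition holds. Turning to paragraphs (m)–(n): (m) is engaged — the coverage ratio is 74%, under the 95% limit. (n) is not engaged (no sales are for resale), so (m) stands. So (d) is unavailable.
Exception (e) is satisfied on its face — the reportable unit count is 90, meeting the 89 threshold; an ingredient notice is displayed. However, paragraph (o) must be considered: (o) operates against (e): a current Annual Notice is held. Exception (e) does not apply.
No exception displaces § 51.2.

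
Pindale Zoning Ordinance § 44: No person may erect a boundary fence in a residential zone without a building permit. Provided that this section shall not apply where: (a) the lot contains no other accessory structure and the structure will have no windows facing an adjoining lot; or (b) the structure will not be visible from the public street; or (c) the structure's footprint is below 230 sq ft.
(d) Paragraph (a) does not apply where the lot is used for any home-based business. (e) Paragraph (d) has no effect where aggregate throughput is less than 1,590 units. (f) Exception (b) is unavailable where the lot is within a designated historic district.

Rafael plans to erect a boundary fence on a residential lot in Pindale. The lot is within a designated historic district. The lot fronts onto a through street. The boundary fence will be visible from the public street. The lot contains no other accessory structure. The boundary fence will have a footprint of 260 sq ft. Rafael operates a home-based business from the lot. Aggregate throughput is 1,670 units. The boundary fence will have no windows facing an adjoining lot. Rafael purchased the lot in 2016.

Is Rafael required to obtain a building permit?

Yes — Rafael must obtain a building permit.

All of (a)'s requirements are met (the lot has no other accessory structure; no windows face an adjoining lot). But: (d) operates — a home-based business operates on the lot. (e) is not engaged (aggregate throughput is 1,670 units, not less than 1,590 units), so (d) stands. So (a) is unavailable.
Exception (b) does not apply: the structure will be visible from the street.
Exception (c) requires that the structure's footprint is below 230 sq ft; but the structure's footprint is 260 sq ft, not below 230 sq ft, so (c) is unavailable.
No exception displaces § 44.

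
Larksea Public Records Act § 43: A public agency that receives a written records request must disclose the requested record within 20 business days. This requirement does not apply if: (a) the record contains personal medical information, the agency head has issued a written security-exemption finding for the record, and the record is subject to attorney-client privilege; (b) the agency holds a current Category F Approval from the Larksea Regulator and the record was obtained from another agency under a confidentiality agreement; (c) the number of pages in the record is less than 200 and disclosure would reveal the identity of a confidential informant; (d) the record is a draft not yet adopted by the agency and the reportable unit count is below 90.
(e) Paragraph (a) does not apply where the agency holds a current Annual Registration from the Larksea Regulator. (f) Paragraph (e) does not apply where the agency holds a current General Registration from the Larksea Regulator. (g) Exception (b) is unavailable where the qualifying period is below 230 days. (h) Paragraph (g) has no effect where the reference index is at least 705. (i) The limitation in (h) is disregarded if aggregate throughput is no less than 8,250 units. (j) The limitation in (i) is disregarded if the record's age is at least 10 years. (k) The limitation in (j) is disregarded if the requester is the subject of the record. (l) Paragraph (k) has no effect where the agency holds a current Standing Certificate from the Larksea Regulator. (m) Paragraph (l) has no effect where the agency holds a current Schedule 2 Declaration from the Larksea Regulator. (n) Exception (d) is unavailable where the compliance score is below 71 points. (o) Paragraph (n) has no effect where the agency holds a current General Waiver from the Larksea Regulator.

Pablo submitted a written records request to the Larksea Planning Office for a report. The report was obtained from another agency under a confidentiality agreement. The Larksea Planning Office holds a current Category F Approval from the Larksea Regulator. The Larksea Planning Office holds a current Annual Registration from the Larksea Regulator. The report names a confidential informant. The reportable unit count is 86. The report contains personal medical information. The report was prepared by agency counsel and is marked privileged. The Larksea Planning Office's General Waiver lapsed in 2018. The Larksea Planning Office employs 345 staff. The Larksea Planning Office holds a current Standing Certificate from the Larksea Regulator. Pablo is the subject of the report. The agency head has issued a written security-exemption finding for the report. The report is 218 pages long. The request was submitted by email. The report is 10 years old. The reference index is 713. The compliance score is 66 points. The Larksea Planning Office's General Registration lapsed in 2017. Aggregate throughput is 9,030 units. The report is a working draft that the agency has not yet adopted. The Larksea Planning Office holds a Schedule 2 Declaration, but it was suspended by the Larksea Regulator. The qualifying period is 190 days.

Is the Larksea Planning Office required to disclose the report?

Exception (a): the report contains personal medical information; a written security-exemption finding has been issued; the report is privileged — every condition holds. But: (e) is triggered — a current Annual Registration is held. (f) is inapplicable (there is no General Registration in force), so (e) stands. So (a) is unavailable.
Exception (b)'s conditions are all satisfied: a current Category F Approval is held; the report was obtained under a confidentiality agreement. Under paragraphs (g)–(m): (g) would limit (b) — the qualifying period is 190 days, below the 230 days limit — but (h) sets (g) aside: (h) operates against (g): the reference index is 713, meeting the 705 threshold. (i) would limit (h) — aggregate throughput is 9,030 units, meeting the 8,250 units threshold — but (j) sets (i) aside: (j) operates against (i): the record's age is 10 years, meeting the 10 years threshold. (k) operates (Pablo is the subject of the report), but yields to (l): (l) is triggered — a current Standing Certificate is held. (m), which would lift (l), is inapplicable — no current Schedule 2 Declaration is held. So (b) applies.
Exception (c) fails — the number of pages in the record is 218, not less than 200.
All of (d)'s requirements are met (the report is an unadopted draft; the reportable unit count is 86, below the 90 limit). Turning to paragraphs (n)–(o): (n) operates against (d): the compliance score is 66 points, below the 71 points limit. (o) is not triggered (no current General Waiver is held), so (n) stands. So (d) is unavailable.

No — exception (b) applies; the Larksea Planning Office is not required to disclose the report.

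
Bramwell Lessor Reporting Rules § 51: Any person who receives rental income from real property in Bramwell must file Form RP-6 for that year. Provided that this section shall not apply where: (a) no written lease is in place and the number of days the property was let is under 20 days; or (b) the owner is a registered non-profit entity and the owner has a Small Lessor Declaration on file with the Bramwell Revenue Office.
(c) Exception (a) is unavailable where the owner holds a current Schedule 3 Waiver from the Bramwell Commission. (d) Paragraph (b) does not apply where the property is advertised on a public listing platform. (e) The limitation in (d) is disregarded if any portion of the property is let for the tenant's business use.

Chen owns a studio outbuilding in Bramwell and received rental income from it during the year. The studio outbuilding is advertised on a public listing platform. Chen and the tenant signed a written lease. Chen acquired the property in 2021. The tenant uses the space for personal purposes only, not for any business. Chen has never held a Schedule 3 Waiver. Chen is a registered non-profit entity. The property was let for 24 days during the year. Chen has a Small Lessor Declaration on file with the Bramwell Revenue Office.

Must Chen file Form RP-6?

Exception (a) requires that no written lease is in place; but a written lease is in place, so (a) is unavailable.
Exception (b)'s conditions are all satisfied: Chen is a registered non-profit; a Small Lessor Declaration is on file. But applying paragraphs (d)–(e): (d) operates — the property is publicly advertised. (e) is inapplicable (the space is used for personal purposes only), so (d) stands. So (b) is unavailable.
No exception displaces § 51.

Yes — Chen must file Form RP-6.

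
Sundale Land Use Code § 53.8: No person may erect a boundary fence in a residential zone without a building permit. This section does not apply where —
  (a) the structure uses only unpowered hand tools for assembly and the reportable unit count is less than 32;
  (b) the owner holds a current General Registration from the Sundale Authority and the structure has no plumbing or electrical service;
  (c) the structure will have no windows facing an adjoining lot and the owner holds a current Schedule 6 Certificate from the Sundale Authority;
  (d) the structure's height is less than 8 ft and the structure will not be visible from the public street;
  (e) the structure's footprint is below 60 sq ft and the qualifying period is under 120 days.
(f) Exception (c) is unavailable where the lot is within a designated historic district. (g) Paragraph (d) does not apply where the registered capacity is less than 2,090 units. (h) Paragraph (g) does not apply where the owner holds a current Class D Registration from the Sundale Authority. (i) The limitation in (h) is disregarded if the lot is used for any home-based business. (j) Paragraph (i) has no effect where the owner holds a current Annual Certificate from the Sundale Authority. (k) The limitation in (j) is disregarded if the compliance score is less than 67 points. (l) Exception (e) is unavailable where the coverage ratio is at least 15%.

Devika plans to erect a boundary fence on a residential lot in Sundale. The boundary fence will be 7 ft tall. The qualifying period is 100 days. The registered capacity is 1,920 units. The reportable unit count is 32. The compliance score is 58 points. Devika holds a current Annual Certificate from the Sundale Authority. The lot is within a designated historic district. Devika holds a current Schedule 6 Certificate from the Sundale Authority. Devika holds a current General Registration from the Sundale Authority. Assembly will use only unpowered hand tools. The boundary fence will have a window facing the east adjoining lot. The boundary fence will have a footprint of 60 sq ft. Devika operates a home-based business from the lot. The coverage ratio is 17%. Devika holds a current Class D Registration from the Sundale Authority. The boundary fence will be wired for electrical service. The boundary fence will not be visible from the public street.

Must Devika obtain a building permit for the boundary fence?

Exception (a) does not apply: the reportable unit count is 32, not less than 32.
Exception (b) requires that the structure has no plumbing or electrical service; but electrical service is planned, so (b) is unavailable.
Exception (c) fails — a window faces an adjoining lot.
All of (d)'s requirements are met (the structure's height is 7 ft, less than the 8 ft limit; the structure will not be visible from the street). But: (g) operates against (d): the registered capacity is 1,920 units, less than the 2,090 units limit. (h) is engaged (a current Class D Registration is held), but is itself disapplied by (i): (i) operates against (h): a home-based business operates on the lot. (j) is engaged (a current Annual Certificate is held), but yields to (k): (k) applies — the compliance score is 58 points, less than the 67 points limit. (d) is therefore removed.
Exception (e) does not apply: the structure's footprint is 60 sq ft, not below 60 sq ft.
None of the exceptions is available; § 53.8 applies in full.

Yes — Devika must obtain a building permit.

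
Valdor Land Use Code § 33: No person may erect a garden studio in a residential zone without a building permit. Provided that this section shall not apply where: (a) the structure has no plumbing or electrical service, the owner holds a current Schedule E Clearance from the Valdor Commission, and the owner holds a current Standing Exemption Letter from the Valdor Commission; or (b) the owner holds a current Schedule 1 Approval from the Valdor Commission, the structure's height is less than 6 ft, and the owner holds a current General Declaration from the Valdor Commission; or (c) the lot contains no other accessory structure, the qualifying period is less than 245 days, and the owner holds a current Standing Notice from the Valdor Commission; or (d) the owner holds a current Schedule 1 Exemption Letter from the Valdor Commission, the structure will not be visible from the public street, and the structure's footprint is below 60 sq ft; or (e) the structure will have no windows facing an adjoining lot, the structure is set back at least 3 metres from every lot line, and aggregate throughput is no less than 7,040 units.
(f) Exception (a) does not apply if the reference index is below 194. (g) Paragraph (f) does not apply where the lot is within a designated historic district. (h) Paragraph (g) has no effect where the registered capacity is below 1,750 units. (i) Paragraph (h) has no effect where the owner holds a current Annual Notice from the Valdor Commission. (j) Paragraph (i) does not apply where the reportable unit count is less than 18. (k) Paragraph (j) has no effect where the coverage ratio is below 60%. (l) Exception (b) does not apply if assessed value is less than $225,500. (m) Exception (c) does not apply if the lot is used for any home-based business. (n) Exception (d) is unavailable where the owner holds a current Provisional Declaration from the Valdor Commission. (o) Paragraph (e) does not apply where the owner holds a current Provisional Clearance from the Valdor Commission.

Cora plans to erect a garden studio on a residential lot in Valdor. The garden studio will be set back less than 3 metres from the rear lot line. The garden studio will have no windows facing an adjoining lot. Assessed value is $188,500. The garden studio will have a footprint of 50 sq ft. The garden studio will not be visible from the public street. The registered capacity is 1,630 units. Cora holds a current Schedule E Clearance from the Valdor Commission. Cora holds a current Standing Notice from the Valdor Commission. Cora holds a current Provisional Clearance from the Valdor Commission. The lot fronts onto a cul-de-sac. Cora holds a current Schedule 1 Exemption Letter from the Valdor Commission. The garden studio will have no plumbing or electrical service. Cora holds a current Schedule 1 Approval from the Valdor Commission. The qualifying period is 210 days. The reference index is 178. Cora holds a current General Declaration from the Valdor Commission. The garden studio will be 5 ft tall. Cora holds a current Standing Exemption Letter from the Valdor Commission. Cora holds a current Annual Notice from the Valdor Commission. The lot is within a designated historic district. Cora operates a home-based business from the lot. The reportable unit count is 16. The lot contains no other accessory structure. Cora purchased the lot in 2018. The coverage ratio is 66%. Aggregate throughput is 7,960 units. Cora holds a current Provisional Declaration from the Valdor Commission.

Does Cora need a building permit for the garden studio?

All of (a)'s requirements are met (there is no plumbing or electrical service; a current Schedule E Clearance is held; a current Standing Exemption Letter is held). However, paragraphs (f)–(k) must be considered: (f) applies — the reference index is 178, below the 194 limit. (g) operates (the lot is in a historic district), but is overridden by (h): (h) applies — the registered capacity is 1,630 units, below the 1,750 units limit. (i) applies (a current Annual Notice is held), but is displaced by (j): (j) operates against (i): the reportable unit count is 16, less than the 18 limit. (k), which would lift (j), is inapplicable — the coverage ratio is 66%, not below 60%. Exception (a) does not apply.
Exception (b)'s conditions are all satisfied: a current Schedule 1 Approval is held; the structure's height is 5 ft, less than the 6 ft limit; a current General Declaration is held. But: (l) operates — assessed value is $188,500, less than the $225,500 limit. Exception (b) does not apply.
All of (c)'s requirements are met (the lot has no other accessory structure; the qualifying period is 210 days, less than the 245 days limit; a current Standing Notice is held). Turning to paragraph (m): (m) is triggered — a home-based business operates on the lot. So (c) is unavailable.
Exception (d)'s conditions are all satisfied: a current Schedule 1 Exemption Letter is held; the structure will not be visible from the street; the structure's footprint is 50 sq ft, below the 60 sq ft limit. But: (n) is triggered — a current Provisional Declaration is held. (d) is therefore removed.
Exception (e) requires that the structure is set back at least 3 metres from every lot line; but the rear setback is under 3 m, so (e) is unavailable.
No exception is made out. Cora falls within the general rule.

Yes — Cora must obtain a building permit.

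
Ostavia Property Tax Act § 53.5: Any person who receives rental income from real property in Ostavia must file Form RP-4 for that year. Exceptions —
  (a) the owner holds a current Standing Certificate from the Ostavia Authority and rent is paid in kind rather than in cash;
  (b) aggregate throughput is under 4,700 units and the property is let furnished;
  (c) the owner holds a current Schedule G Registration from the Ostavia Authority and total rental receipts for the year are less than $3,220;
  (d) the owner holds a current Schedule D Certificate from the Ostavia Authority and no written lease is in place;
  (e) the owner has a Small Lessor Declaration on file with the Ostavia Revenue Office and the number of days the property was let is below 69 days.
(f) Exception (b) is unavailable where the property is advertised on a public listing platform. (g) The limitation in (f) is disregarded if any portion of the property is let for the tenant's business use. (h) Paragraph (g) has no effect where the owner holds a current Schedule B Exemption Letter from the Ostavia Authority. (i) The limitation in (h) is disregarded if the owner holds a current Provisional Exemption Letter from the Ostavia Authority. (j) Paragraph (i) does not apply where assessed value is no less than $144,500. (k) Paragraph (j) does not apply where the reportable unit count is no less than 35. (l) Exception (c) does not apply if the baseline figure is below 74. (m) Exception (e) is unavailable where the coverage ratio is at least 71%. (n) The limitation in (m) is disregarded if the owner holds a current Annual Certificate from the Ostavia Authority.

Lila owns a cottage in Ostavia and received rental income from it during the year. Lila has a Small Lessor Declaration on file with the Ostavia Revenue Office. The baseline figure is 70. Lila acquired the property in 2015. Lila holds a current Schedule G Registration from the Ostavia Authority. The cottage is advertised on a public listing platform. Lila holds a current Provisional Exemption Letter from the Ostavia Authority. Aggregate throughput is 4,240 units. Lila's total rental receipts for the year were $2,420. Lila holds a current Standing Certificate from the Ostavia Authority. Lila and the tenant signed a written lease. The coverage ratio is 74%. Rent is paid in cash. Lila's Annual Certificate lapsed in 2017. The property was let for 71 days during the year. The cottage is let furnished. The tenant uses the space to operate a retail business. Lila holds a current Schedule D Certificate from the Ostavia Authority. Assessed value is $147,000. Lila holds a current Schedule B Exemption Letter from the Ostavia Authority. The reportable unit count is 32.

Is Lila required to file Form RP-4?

Exception (a) requires that rent is paid in kind rather than in cash; but rent is paid in cash, so (a) is unavailable.
Exception (b) is satisfied on its face — aggregate throughput is 4,240 units, under the 4,700 units limit; the property is let furnished. However, paragraphs (f)–(k) must be considered: (f) operates against (b): the property is publicly advertised. (g) applies (the space is let for business use), but is set aside by (h): (h) operates against (g): a current Schedule B Exemption Letter is held. (i) would limit (h) — a current Provisional Exemption Letter is held — but (j) sets (i) aside: (j) operates against (i): assessed value is $147,000, meeting the $144,500 threshold. (k), which would lift (j), is not triggered — the reportable unit count is 32, short of 35. (b) is therefore removed.
Exception (c)'s conditions are all satisfied: a current Schedule G Registration is held; total rental receipts for the year are $2,420, less than the $3,220 limit. Turning to paragraph (l): (l) operates against (c): the baseline figure is 70, below the 74 limit. Exception (c) does not apply.
Exception (d) does not apply: a written lease is in place.
Exception (e) requires that the number of days the property was let is below 69 days; but the number of days the property was let is 71 days, not below 69 days, so (e) is unavailable.
Every exception is unavailable, so the rule governs.

Yes — Lila must file Form RP-4.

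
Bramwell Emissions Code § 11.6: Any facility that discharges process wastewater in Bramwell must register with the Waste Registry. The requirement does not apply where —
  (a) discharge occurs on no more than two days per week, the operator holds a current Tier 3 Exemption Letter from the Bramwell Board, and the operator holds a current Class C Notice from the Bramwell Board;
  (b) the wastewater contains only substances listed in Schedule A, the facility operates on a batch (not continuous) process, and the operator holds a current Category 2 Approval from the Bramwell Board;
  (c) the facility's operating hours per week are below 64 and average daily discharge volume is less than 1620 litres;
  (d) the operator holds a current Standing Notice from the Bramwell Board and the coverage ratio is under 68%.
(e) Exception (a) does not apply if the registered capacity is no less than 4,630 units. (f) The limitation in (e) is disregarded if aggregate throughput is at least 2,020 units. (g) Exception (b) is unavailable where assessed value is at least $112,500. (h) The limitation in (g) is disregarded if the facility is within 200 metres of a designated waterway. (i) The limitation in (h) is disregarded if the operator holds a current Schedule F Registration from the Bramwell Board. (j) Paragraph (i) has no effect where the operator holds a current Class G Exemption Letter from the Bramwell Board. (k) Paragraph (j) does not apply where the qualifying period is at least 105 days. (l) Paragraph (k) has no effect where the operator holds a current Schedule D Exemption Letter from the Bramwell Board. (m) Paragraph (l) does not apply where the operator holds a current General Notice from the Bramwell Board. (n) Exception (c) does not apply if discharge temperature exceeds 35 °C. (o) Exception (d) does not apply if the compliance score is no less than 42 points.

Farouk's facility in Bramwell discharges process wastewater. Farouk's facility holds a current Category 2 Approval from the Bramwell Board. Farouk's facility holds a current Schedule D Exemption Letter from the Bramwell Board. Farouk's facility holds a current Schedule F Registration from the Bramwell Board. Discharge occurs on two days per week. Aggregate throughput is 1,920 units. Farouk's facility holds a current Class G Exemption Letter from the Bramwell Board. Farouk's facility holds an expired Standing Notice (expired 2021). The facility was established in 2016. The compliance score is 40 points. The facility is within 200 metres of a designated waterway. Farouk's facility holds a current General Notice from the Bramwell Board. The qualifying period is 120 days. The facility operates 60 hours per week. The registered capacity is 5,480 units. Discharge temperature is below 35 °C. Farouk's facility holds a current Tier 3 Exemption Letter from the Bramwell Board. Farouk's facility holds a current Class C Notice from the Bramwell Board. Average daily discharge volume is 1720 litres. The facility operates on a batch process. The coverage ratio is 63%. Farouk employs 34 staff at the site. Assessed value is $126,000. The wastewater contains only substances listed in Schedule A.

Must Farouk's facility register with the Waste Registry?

Exception (a)'s conditions are all satisfied: discharge occurs on no more than two days per week; a current Tier 3 Exemption Letter is held; a current Class C Notice is held. But applying paragraphs (e)–(f): (e) operates against (a): the registered capacity is 5,480 units, meeting the 4,630 units threshold. (f), which would lift (e), is inapplicable — aggregate throughput is 1,920 units, short of 2,020 units. Exception (a) does not apply.
Exception (b)'s conditions are all satisfied: the wastewater is Schedule-A-only; the facility operates on a batch process; a current Category 2 Approval is held. Turning to paragraphs (g)–(m): (g) operates against (b): assessed value is $126,000, meeting the $112,500 threshold. (h) would limit (g) — the facility is within 200 m of a designated waterway — but (i) sets (h) aside: (i) applies — a current Schedule F Registration is held. (j) applies (a current Class G Exemption Letter is held), but is itself disapplied by (k): (k) operates against (j): the qualifying period is 120 days, meeting the 105 days threshold. (l) operates (a current Schedule D Exemption Letter is held), but is itself disapplied by (m): (m) is engaged — a current General Notice is held. (b) is therefore removed.
Exception (c) requires that average daily discharge volume is less than 1620 litres; but average daily discharge volume is 1720 litres, not less than 1620 litres, so (c) is unavailable.
Exception (d) fails — no current Standing Notice is held.
No exception is made out. Farouk's facility falls within the general rule.

Yes — Farouk's facility must register with the Waste Registry.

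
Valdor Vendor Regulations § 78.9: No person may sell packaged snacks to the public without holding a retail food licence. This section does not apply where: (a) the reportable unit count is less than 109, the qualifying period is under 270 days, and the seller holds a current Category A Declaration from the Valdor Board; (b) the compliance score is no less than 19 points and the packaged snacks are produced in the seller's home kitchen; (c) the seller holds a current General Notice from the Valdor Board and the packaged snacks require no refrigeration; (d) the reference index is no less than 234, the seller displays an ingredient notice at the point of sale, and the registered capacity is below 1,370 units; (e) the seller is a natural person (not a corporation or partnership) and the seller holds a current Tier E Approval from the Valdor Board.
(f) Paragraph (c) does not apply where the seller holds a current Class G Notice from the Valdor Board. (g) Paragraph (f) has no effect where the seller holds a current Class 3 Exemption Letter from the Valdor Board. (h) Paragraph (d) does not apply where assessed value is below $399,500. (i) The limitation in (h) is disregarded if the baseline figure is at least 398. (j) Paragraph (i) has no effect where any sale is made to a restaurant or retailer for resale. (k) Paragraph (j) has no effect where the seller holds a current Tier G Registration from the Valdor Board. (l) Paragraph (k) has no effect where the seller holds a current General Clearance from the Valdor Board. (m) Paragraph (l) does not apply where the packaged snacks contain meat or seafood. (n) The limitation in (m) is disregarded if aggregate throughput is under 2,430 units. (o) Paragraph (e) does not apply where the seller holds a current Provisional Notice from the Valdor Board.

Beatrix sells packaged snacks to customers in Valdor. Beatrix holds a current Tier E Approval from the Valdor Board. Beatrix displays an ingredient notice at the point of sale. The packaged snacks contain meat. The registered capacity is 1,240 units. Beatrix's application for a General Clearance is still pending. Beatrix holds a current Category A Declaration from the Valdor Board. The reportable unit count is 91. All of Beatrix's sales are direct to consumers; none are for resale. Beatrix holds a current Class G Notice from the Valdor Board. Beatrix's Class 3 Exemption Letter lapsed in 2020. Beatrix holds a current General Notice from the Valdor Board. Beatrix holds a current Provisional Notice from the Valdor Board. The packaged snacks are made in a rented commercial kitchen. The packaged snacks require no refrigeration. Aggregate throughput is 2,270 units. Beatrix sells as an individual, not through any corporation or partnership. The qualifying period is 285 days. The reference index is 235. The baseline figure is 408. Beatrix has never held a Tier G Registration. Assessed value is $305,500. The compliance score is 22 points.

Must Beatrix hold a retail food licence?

Exception (a) fails — the qualifying period is 285 days, not under 270 days.
Exception (b) does not apply: the packaged snacks are made in a commercial kitchen, not a home kitchen.
Exception (c) is satisfied on its face — a current General Notice is held; the packaged snacks are shelf-stable. But applying paragraphs (f)–(g): (f) operates — a current Class G Notice is held. (g) is inapplicable (there is no Class 3 Exemption Letter in force), so (f) stands. (c) is therefore removed.
Exception (d) is satisfied on its face — the reference index is 235, meeting the 234 threshold; an ingredient notice is displayed; the registered capacity is 1,240 units, below the 1,370 units limit. As to paragraphs (h)–(n): (h) would limit (d) — assessed value is $305,500, below the $399,500 limit — but (i) sets (h) aside: (i) operates — the baseline figure is 408, meeting the 398 threshold. (j) is not engaged (no sales are for resale), so (i) stands. (d) remains available.
Exception (e): the seller is a natural person; a current Tier E Approval is held — every condition holds. But: (o) is engaged — a current Provisional Notice is held. (e) is therefore removed.

No — exception (d) applies; Beatrix is not required to hold a retail food licence.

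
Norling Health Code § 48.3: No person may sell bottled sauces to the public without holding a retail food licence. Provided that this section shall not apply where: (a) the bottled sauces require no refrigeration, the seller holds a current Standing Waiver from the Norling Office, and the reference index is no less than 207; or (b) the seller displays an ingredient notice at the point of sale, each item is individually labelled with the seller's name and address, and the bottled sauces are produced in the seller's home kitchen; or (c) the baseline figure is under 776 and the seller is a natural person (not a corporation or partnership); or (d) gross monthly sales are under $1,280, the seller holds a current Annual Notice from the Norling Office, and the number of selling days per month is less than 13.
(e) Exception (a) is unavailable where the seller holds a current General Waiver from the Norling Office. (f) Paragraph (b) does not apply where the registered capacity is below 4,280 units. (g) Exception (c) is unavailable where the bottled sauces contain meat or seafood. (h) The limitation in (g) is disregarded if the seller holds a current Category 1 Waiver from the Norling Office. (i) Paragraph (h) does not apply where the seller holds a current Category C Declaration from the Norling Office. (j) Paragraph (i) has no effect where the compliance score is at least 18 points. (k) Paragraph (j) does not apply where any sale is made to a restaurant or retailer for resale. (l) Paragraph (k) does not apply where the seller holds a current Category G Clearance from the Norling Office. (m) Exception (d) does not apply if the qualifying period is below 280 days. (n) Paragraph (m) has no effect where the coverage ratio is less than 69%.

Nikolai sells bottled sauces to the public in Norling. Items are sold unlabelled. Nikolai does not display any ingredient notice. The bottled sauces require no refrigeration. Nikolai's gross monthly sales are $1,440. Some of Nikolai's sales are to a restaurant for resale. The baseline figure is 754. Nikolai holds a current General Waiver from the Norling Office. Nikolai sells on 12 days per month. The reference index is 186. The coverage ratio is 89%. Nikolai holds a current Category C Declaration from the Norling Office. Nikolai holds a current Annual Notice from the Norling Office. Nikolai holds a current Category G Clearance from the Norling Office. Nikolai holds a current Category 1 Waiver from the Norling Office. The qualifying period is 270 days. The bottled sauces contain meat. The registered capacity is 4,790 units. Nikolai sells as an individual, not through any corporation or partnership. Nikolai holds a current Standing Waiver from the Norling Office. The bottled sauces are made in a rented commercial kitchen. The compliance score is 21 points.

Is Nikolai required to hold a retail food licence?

Exception (a) fails — the reference index is 186, short of 207.
Exception (b) fails — no ingredient notice is displayed.
All of (c)'s requirements are met (the baseline figure is 754, under the 776 limit; the seller is a natural person). Applying paragraphs (g)–(l): (g) would limit (c) — the bottled sauces contain meat — but (h) sets (g) aside: (h) is triggered — a current Category 1 Waiver is held. (i) would limit (h) — a current Category C Declaration is held — but (j) sets (i) aside: (j) operates against (i): the compliance score is 21 points, meeting the 18 points threshold. (k) operates (some sales are to a restaurant for resale), but is set aside by (l): (l) is engaged — a current Category G Clearance is held. Exception (c) stands.
Exception (d) requires that gross monthly sales are under $1,280; but gross monthly sales are $1,440, not under $1,280, so (d) is unavailable.

No — exception (c) applies; Nikolai is not required to hold a retail food licence.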